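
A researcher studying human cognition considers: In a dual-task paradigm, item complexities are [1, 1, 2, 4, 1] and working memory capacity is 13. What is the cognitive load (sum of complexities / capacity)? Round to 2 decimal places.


Total complexity = 1 + 1 + 2 + 4 + 1 = 9
Load = total / capacity = 9 / 13
= 0.69


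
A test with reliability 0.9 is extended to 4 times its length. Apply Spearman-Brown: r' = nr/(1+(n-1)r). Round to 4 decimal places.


r_new = n*r / (1 + (n-1)*r)
Numerator = 4 * 0.9 = 3.6
Denominator = 1 + 3 * 0.9 = 3.7
r_new = 3.6 / 3.7
= 0.9730


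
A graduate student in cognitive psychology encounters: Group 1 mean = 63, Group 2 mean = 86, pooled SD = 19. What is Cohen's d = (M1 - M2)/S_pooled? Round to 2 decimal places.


Cohen's d = (M1 - M2) / S_pooled
= (63 - 86) / 19
= -23 / 19
= -1.21


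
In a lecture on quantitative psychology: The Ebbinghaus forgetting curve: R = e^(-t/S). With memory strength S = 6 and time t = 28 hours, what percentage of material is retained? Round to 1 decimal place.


R = e^(-t/S)
-t/S = -28/6 = -4.666667
R = e^(-4.666667) = 0.009404
Percentage = 0.009404 * 100
= 0.9


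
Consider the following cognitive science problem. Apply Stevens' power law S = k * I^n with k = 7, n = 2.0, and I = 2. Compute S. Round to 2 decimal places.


S = 7 * 2^2.0
2^2.0 = 4.0
S = 7 * 4.0
= 28.00


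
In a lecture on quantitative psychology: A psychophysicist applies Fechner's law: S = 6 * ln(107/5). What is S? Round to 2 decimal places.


S = 6 * ln(107/5)
I/I0 = 21.4
ln(21.4) = 3.0634
S = 6 * 3.0634
= 18.38


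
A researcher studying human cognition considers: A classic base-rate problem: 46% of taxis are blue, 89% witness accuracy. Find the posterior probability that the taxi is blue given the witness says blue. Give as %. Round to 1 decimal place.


P(blue | says blue) = P(says blue | blue)*P(blue) / [P(says blue | blue)*P(blue) + P(says blue | not blue)*P(not blue)]
Numerator = 0.89 * 0.46 = 0.4094
False identification = 0.11 * 0.54 = 0.0594
P = 0.4094 / (0.4094 + 0.0594)
= 0.4094 / 0.4688
As percentage = 87.3


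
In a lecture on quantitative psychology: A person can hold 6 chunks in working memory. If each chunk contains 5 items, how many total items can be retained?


Total items = chunks * items_per_chunk
= 6 * 5
= 30


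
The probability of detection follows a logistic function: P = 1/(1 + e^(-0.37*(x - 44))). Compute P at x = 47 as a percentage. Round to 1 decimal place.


P(x) = 1/(1 + e^(-0.37*(47 - 44)))
Exponent = -0.37 * 3 = -1.11
e^(-1.11) = 0.329559
P = 1/(1 + 0.329559) = 0.752129
Percentage = 75.2


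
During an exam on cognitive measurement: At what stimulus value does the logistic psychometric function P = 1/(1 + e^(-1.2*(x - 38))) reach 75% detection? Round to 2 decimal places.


At P = 0.75: 0.75 = 1/(1 + e^(-k*(x-x0)))
Solving: e^(-k*(x-x0)) = 1/3
x = x0 + ln(3)/k
ln(3) = 1.0986
x = 38 + 1.0986/1.2
= 38 + 0.9155
= 38.92


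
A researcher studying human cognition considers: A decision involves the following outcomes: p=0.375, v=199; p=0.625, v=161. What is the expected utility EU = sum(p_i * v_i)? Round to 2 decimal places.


EU = sum(p_i * v_i)
0.375 * 199 = 74.625
0.625 * 161 = 100.625
EU = 74.625 + 100.625
= 175.25


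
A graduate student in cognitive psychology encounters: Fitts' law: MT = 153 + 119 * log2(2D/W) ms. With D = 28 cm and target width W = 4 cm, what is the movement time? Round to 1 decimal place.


MT = 153 + 119 * log2(2*28/4)
2D/W = 14.0
log2(14.0) = 3.8074
MT = 153 + 119 * 3.8074
= 606.1 ms


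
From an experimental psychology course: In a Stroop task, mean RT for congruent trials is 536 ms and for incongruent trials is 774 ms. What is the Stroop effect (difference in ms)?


Stroop effect = RT(incongruent) - RT(congruent)
= 774 - 536
= 238 ms


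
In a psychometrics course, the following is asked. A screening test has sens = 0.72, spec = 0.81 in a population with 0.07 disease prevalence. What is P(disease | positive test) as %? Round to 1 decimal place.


PPV = (sens * prev) / (sens * prev + (1-spec) * (1-prev))
Numerator = 0.72 * 0.07 = 0.0504
P(positive and no disease) = (1 - spec) * (1 - prev) = (1 - 0.81) * (1 - 0.07) = 0.1767
Denominator = 0.0504 + 0.1767 = 0.2271
PPV = 0.0504 / 0.2271 = 0.221929
As percentage = 22.2


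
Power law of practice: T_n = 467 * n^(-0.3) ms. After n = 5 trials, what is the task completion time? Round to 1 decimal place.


T_n = 467 * 5^(-0.3)
5^(-0.3) = 0.617034
T_n = 467 * 0.617034
= 288.2 ms


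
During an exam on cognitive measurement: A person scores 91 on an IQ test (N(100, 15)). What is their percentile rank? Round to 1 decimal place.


z = (IQ - mean) / SD
z = (91 - 100) / 15 = -0.6
Percentile = Phi(-0.6) * 100
Phi(-0.6) = 0.274253
= 27.4


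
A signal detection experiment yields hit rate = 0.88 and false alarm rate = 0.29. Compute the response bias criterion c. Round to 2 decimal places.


c = -0.5 * (z(HR) + z(FAR))
z(0.88) = 1.175
z(0.29) = -0.5534
c = -0.5 * (1.175 + -0.5534)
= -0.5 * 0.6216
= -0.31


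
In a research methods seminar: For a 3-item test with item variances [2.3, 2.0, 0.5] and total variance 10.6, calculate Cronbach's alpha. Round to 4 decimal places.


alpha = (k/(k-1)) * (1 - sum(s_i^2)/s_total^2)
sum(item variances) = 4.8
k/(k-1) = 3/2 = 1.5
1 - 4.8/10.6 = 1 - 0.45283 = 0.54717
alpha = 1.5 * 0.54717
= 0.8208


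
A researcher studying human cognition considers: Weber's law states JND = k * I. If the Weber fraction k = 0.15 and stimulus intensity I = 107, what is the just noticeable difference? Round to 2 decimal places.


JND = k * I
JND = 0.15 * 107
= 16.05


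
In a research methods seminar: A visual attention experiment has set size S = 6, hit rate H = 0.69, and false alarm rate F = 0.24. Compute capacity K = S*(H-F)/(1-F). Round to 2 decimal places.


K = S * (H - F) / (1 - F)
H - F = 0.45
1 - F = 0.76
K = 6 * 0.45 / 0.76
= 3.55


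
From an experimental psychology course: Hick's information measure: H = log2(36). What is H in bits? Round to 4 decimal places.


H = log2(n)
H = log2(36)
= 5.1699


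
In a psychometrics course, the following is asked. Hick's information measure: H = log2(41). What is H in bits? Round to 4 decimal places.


H = log2(n)
H = log2(41)
= 5.3576


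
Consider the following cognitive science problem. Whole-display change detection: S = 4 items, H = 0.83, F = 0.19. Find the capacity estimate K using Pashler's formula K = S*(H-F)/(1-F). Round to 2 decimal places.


K = S * (H - F) / (1 - F)
H - F = 0.64
1 - F = 0.81
K = 4 * 0.64 / 0.81
= 3.16


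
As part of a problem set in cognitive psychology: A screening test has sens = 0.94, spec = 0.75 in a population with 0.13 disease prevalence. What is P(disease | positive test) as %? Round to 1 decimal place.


PPV = (sens * prev) / (sens * prev + (1-spec) * (1-prev))
Numerator = 0.94 * 0.13 = 0.1222
P(positive and no disease) = (1 - spec) * (1 - prev) = (1 - 0.75) * (1 - 0.13) = 0.2175
Denominator = 0.1222 + 0.2175 = 0.3397
PPV = 0.1222 / 0.3397 = 0.359729
As percentage = 36.0


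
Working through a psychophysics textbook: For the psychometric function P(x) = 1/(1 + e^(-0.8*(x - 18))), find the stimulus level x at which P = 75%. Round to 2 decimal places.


At P = 0.75: 0.75 = 1/(1 + e^(-k*(x-x0)))
Solving: e^(-k*(x-x0)) = 1/3
x = x0 + ln(3)/k
ln(3) = 1.0986
x = 18 + 1.0986/0.8
= 18 + 1.3732
= 19.37


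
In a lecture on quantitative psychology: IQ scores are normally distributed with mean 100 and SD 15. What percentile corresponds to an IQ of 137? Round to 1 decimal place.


z = (IQ - mean) / SD
z = (137 - 100) / 15 = 2.4667
Percentile = Phi(2.4667) * 100
Phi(2.4667) = 0.993182
= 99.3


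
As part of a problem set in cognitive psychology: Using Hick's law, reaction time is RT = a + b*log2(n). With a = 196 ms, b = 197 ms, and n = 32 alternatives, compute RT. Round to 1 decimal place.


RT = 196 + 197 * log2(32)
log2(32) = 5.0
RT = 196 + 197 * 5.0
= 196 + 985.0
= 1181.0 ms


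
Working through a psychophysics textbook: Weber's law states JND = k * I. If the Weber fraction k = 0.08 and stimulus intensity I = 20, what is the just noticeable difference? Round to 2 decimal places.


JND = k * I
JND = 0.08 * 20
= 1.60


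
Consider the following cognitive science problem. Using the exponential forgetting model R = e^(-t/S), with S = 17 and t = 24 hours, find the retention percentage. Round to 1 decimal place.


R = e^(-t/S)
-t/S = -24/17 = -1.411765
R = e^(-1.411765) = 0.243713
Percentage = 0.243713 * 100
= 24.4


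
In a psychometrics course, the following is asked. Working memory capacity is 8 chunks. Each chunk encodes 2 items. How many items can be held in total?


Total items = chunks * items_per_chunk
= 8 * 2
= 16


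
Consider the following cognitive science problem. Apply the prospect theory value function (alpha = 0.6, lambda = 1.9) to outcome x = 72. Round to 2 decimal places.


Since x = 72 >= 0, use v(x) = x^0.6
72^0.6 = 13.0137
v(72) = 13.01


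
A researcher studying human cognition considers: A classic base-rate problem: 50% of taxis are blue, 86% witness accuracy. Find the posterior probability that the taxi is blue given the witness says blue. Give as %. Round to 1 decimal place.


P(blue | says blue) = P(says blue | blue)*P(blue) / [P(says blue | blue)*P(blue) + P(says blue | not blue)*P(not blue)]
Numerator = 0.86 * 0.5 = 0.43
False identification = 0.14 * 0.5 = 0.07
P = 0.43 / (0.43 + 0.07)
= 0.43 / 0.5
As percentage = 86.0


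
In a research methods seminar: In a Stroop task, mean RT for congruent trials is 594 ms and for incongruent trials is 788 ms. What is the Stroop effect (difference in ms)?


Stroop effect = RT(incongruent) - RT(congruent)
= 788 - 594
= 194 ms


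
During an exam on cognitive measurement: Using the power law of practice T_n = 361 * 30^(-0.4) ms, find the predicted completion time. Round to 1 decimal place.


T_n = 361 * 30^(-0.4)
30^(-0.4) = 0.256538
T_n = 361 * 0.256538
= 92.6 ms


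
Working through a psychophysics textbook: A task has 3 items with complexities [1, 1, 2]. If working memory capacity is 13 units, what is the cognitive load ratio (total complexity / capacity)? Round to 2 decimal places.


Total complexity = 1 + 1 + 2 = 4
Load = total / capacity = 4 / 13
= 0.31


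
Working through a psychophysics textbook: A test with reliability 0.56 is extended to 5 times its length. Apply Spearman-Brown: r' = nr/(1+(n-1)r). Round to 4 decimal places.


r_new = n*r / (1 + (n-1)*r)
Numerator = 5 * 0.56 = 2.8
Denominator = 1 + 4 * 0.56 = 3.24
r_new = 2.8 / 3.24
= 0.8642


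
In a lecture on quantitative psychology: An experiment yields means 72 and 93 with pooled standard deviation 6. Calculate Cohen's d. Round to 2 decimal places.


Cohen's d = (M1 - M2) / S_pooled
= (72 - 93) / 6
= -21 / 6
= -3.50


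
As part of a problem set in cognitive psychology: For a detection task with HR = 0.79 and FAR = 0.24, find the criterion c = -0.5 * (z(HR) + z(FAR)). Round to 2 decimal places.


c = -0.5 * (z(HR) + z(FAR))
z(0.79) = 0.8064
z(0.24) = -0.7063
c = -0.5 * (0.8064 + -0.7063)
= -0.5 * 0.1001
= -0.05


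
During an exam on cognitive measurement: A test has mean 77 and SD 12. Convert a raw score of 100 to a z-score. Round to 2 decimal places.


z = (X - mu) / sigma
= (100 - 77) / 12
= 23 / 12
= 1.92


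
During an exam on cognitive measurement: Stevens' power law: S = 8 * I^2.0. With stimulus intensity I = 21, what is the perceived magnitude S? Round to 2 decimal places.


S = 8 * 21^2.0
21^2.0 = 441.0
S = 8 * 441.0
= 3528.00


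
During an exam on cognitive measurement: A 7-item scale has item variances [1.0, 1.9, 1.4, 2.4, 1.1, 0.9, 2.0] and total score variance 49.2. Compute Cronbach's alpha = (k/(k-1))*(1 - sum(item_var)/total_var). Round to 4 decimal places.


alpha = (k/(k-1)) * (1 - sum(s_i^2)/s_total^2)
sum(item variances) = 10.7
k/(k-1) = 7/6 = 1.166667
1 - 10.7/49.2 = 1 - 0.21748 = 0.78252
alpha = 1.166667 * 0.78252
= 0.9129


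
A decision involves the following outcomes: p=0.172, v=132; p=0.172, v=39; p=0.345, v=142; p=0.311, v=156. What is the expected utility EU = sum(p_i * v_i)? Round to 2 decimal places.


EU = sum(p_i * v_i)
0.172 * 132 = 22.704
0.172 * 39 = 6.708
0.345 * 142 = 48.99
0.311 * 156 = 48.516
EU = 22.704 + 6.708 + 48.99 + 48.516
= 126.92


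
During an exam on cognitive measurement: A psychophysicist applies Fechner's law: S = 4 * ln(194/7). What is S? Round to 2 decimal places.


S = 4 * ln(194/7)
I/I0 = 27.714286
ln(27.714286) = 3.3219
S = 4 * 3.3219
= 13.29


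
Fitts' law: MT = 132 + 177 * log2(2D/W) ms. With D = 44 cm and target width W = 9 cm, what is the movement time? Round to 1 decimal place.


MT = 132 + 177 * log2(2*44/9)
2D/W = 9.777778
log2(9.777778) = 3.2895
MT = 132 + 177 * 3.2895
= 714.2 ms


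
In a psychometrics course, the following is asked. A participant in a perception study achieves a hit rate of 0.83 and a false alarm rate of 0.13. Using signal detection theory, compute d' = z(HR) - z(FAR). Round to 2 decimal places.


d' = z(HR) - z(FAR)
z(0.83) = 0.9542
z(0.13) = -1.1264
d' = 0.9542 - -1.1264
= 2.08


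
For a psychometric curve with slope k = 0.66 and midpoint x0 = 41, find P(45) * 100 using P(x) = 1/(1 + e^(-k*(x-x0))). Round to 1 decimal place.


P(x) = 1/(1 + e^(-0.66*(45 - 41)))
Exponent = -0.66 * 4 = -2.64
e^(-2.64) = 0.071361
P = 1/(1 + 0.071361) = 0.933392
Percentage = 93.3


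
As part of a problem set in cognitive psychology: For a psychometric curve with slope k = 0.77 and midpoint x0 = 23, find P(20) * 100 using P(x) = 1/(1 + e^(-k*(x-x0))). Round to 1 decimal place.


P(x) = 1/(1 + e^(-0.77*(20 - 23)))
Exponent = -0.77 * -3 = 2.31
e^(2.31) = 10.074425
P = 1/(1 + 10.074425) = 0.090298
Percentage = 9.0


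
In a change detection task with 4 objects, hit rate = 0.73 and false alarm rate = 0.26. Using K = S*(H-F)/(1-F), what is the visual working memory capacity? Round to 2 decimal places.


K = S * (H - F) / (1 - F)
H - F = 0.47
1 - F = 0.74
K = 4 * 0.47 / 0.74
= 2.54


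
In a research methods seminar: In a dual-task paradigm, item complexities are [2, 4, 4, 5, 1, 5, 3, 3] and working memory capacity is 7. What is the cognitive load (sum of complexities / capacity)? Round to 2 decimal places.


Total complexity = 2 + 4 + 4 + 5 + 1 + 5 + 3 + 3 = 27
Load = total / capacity = 27 / 7
= 3.86


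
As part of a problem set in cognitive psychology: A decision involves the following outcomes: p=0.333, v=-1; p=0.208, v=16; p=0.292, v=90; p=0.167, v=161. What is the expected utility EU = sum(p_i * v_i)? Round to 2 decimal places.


EU = sum(p_i * v_i)
0.333 * -1 = -0.333
0.208 * 16 = 3.328
0.292 * 90 = 26.28
0.167 * 161 = 26.887
EU = -0.333 + 3.328 + 26.28 + 26.887
= 56.16


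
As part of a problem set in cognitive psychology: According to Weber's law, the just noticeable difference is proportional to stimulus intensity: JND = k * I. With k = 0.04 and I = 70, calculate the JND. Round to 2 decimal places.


JND = k * I
JND = 0.04 * 70
= 2.80


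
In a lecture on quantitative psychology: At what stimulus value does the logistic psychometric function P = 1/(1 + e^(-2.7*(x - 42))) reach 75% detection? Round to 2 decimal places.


At P = 0.75: 0.75 = 1/(1 + e^(-k*(x-x0)))
Solving: e^(-k*(x-x0)) = 1/3
x = x0 + ln(3)/k
ln(3) = 1.0986
x = 42 + 1.0986/2.7
= 42 + 0.4069
= 42.41


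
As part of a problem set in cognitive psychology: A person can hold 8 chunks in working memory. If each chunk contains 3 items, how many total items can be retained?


Total items = chunks * items_per_chunk
= 8 * 3
= 24


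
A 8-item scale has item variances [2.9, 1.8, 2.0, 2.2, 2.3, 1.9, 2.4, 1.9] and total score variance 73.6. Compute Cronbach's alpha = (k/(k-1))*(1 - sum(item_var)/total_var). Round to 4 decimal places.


alpha = (k/(k-1)) * (1 - sum(s_i^2)/s_total^2)
sum(item variances) = 17.4
k/(k-1) = 8/7 = 1.142857
1 - 17.4/73.6 = 1 - 0.236413 = 0.763587
alpha = 1.142857 * 0.763587
= 0.8727


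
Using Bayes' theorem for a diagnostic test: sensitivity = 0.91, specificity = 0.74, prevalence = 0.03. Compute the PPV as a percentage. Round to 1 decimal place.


PPV = (sens * prev) / (sens * prev + (1-spec) * (1-prev))
Numerator = 0.91 * 0.03 = 0.0273
P(positive and no disease) = (1 - spec) * (1 - prev) = (1 - 0.74) * (1 - 0.03) = 0.2522
Denominator = 0.0273 + 0.2522 = 0.2795
PPV = 0.0273 / 0.2795 = 0.097674
As percentage = 9.8


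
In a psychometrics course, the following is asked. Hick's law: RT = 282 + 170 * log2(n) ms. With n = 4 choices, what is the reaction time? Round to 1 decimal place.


RT = 282 + 170 * log2(4)
log2(4) = 2.0
RT = 282 + 170 * 2.0
= 282 + 340.0
= 622.0 ms


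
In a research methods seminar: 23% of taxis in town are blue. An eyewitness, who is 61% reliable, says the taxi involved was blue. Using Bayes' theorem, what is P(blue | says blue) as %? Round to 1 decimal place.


P(blue | says blue) = P(says blue | blue)*P(blue) / [P(says blue | blue)*P(blue) + P(says blue | not blue)*P(not blue)]
Numerator = 0.61 * 0.23 = 0.1403
False identification = 0.39 * 0.77 = 0.3003
P = 0.1403 / (0.1403 + 0.3003)
= 0.1403 / 0.4406
As percentage = 31.8


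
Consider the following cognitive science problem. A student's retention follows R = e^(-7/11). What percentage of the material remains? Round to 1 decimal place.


R = e^(-t/S)
-t/S = -7/11 = -0.636364
R = e^(-0.636364) = 0.529213
Percentage = 0.529213 * 100
= 52.9


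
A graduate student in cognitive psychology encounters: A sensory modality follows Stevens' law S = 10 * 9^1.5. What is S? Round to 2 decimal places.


S = 10 * 9^1.5
9^1.5 = 27.0
S = 10 * 27.0
= 270.00


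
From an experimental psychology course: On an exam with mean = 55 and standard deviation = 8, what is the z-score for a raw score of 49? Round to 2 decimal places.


z = (X - mu) / sigma
= (49 - 55) / 8
= -6 / 8
= -0.75


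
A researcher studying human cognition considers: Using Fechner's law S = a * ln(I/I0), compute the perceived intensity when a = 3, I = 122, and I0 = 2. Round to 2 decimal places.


S = 3 * ln(122/2)
I/I0 = 61.0
ln(61.0) = 4.1109
S = 3 * 4.1109
= 12.33


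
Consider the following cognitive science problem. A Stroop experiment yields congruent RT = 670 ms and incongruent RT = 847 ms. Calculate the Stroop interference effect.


Stroop effect = RT(incongruent) - RT(congruent)
= 847 - 670
= 177 ms


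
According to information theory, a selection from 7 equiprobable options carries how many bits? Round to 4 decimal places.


H = log2(n)
H = log2(7)
= 2.8074


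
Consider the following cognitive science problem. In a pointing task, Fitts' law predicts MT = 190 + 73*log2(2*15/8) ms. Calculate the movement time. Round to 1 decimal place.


MT = 190 + 73 * log2(2*15/8)
2D/W = 3.75
log2(3.75) = 1.9069
MT = 190 + 73 * 1.9069
= 329.2 ms


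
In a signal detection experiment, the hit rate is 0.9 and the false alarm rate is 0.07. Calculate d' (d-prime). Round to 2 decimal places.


d' = z(HR) - z(FAR)
z(0.9) = 1.2816
z(0.07) = -1.4758
d' = 1.2816 - -1.4758
= 2.76


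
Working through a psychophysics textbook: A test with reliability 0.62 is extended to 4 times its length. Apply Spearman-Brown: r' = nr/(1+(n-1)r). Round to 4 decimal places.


r_new = n*r / (1 + (n-1)*r)
Numerator = 4 * 0.62 = 2.48
Denominator = 1 + 3 * 0.62 = 2.86
r_new = 2.48 / 2.86
= 0.8671


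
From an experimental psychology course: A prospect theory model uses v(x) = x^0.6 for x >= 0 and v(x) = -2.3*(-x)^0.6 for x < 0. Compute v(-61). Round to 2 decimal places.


Since x = -61 < 0, use v(x) = -lambda*(-x)^alpha
(-x) = 61
61^0.6 = 11.7814
v(-61) = -2.3 * 11.7814
= -27.10


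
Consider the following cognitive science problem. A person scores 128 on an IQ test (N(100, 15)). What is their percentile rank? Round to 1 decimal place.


z = (IQ - mean) / SD
z = (128 - 100) / 15 = 1.8667
Percentile = Phi(1.8667) * 100
Phi(1.8667) = 0.969028
= 96.9


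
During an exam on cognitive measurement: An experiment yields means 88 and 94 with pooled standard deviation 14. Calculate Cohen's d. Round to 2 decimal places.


Cohen's d = (M1 - M2) / S_pooled
= (88 - 94) / 14
= -6 / 14
= -0.43


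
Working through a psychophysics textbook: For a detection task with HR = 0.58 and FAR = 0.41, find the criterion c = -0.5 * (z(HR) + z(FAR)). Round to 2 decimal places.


c = -0.5 * (z(HR) + z(FAR))
z(0.58) = 0.2019
z(0.41) = -0.2275
c = -0.5 * (0.2019 + -0.2275)
= -0.5 * -0.0256
= 0.01


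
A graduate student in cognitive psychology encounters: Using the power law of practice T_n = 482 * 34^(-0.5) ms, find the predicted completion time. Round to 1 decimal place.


T_n = 482 * 34^(-0.5)
34^(-0.5) = 0.171499
T_n = 482 * 0.171499
= 82.7 ms


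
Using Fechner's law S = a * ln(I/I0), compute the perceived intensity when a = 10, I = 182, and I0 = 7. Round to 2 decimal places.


S = 10 * ln(182/7)
I/I0 = 26.0
ln(26.0) = 3.2581
S = 10 * 3.2581
= 32.58


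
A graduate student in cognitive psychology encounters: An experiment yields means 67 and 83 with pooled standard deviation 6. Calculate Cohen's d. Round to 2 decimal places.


Cohen's d = (M1 - M2) / S_pooled
= (67 - 83) / 6
= -16 / 6
= -2.67


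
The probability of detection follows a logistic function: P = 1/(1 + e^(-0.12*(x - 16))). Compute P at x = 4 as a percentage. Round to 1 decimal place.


P(x) = 1/(1 + e^(-0.12*(4 - 16)))
Exponent = -0.12 * -12 = 1.44
e^(1.44) = 4.220696
P = 1/(1 + 4.220696) = 0.191545
Percentage = 19.2


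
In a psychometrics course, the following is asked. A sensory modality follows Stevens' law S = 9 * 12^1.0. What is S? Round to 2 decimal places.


S = 9 * 12^1.0
12^1.0 = 12.0
S = 9 * 12.0
= 108.00


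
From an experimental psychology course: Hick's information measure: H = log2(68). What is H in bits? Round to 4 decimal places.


H = log2(n)
H = log2(68)
= 6.0875


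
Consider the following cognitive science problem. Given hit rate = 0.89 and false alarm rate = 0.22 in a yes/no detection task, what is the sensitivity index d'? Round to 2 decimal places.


d' = z(HR) - z(FAR)
z(0.89) = 1.2265
z(0.22) = -0.7722
d' = 1.2265 - -0.7722
= 2.00


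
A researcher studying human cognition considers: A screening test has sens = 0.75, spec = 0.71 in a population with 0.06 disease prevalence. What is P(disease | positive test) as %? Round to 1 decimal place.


PPV = (sens * prev) / (sens * prev + (1-spec) * (1-prev))
Numerator = 0.75 * 0.06 = 0.045
P(positive and no disease) = (1 - spec) * (1 - prev) = (1 - 0.71) * (1 - 0.06) = 0.2726
Denominator = 0.045 + 0.2726 = 0.3176
PPV = 0.045 / 0.3176 = 0.141688
As percentage = 14.2


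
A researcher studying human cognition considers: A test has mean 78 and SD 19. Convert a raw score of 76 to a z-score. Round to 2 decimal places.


z = (X - mu) / sigma
= (76 - 78) / 19
= -2 / 19
= -0.11


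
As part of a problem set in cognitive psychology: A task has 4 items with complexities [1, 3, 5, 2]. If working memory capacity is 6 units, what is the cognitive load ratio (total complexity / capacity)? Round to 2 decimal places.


Total complexity = 1 + 3 + 5 + 2 = 11
Load = total / capacity = 11 / 6
= 1.83


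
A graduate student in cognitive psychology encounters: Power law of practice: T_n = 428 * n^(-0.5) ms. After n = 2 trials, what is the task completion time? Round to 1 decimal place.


T_n = 428 * 2^(-0.5)
2^(-0.5) = 0.707107
T_n = 428 * 0.707107
= 302.6 ms


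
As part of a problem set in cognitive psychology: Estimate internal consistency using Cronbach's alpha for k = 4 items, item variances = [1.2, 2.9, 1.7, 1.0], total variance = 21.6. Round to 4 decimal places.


alpha = (k/(k-1)) * (1 - sum(s_i^2)/s_total^2)
sum(item variances) = 6.8
k/(k-1) = 4/3 = 1.333333
1 - 6.8/21.6 = 1 - 0.314815 = 0.685185
alpha = 1.333333 * 0.685185
= 0.9136


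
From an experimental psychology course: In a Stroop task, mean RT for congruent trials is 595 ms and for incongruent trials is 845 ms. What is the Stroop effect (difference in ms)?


Stroop effect = RT(incongruent) - RT(congruent)
= 845 - 595
= 250 ms


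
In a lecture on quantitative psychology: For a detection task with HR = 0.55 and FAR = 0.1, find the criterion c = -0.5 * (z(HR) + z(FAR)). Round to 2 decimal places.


c = -0.5 * (z(HR) + z(FAR))
z(0.55) = 0.1257
z(0.1) = -1.2816
c = -0.5 * (0.1257 + -1.2816)
= -0.5 * -1.1559
= 0.58


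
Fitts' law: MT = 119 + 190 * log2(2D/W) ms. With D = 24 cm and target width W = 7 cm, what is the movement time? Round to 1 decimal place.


MT = 119 + 190 * log2(2*24/7)
2D/W = 6.857143
log2(6.857143) = 2.7776
MT = 119 + 190 * 2.7776
= 646.7 ms


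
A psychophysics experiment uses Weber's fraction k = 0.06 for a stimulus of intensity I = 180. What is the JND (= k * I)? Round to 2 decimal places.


JND = k * I
JND = 0.06 * 180
= 10.80


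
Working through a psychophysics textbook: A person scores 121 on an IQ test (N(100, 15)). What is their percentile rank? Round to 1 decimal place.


z = (IQ - mean) / SD
z = (121 - 100) / 15 = 1.4
Percentile = Phi(1.4) * 100
Phi(1.4) = 0.919243
= 91.9


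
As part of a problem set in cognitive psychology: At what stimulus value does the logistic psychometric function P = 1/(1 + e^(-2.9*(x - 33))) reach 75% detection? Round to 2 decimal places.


At P = 0.75: 0.75 = 1/(1 + e^(-k*(x-x0)))
Solving: e^(-k*(x-x0)) = 1/3
x = x0 + ln(3)/k
ln(3) = 1.0986
x = 33 + 1.0986/2.9
= 33 + 0.3788
= 33.38


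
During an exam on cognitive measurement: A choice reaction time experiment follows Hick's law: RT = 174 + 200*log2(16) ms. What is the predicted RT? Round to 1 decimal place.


RT = 174 + 200 * log2(16)
log2(16) = 4.0
RT = 174 + 200 * 4.0
= 174 + 800.0
= 974.0 ms


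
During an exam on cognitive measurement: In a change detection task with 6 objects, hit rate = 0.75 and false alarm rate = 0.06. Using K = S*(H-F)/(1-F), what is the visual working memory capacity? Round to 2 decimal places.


K = S * (H - F) / (1 - F)
H - F = 0.69
1 - F = 0.94
K = 6 * 0.69 / 0.94
= 4.40


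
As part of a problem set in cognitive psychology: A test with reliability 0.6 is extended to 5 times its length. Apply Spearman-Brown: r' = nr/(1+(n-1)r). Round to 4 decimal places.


r_new = n*r / (1 + (n-1)*r)
Numerator = 5 * 0.6 = 3.0
Denominator = 1 + 4 * 0.6 = 3.4
r_new = 3.0 / 3.4
= 0.8824


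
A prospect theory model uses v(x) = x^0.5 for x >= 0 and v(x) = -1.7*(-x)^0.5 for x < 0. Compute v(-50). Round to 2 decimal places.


Since x = -50 < 0, use v(x) = -lambda*(-x)^alpha
(-x) = 50
50^0.5 = 7.0711
v(-50) = -1.7 * 7.0711
= -12.02


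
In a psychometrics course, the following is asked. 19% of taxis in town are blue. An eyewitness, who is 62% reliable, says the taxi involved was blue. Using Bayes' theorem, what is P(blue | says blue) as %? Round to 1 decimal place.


P(blue | says blue) = P(says blue | blue)*P(blue) / [P(says blue | blue)*P(blue) + P(says blue | not blue)*P(not blue)]
Numerator = 0.62 * 0.19 = 0.1178
False identification = 0.38 * 0.81 = 0.3078
P = 0.1178 / (0.1178 + 0.3078)
= 0.1178 / 0.4256
As percentage = 27.7


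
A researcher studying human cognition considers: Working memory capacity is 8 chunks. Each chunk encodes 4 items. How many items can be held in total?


Total items = chunks * items_per_chunk
= 8 * 4
= 32


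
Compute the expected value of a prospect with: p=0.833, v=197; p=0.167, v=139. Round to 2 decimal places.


EU = sum(p_i * v_i)
0.833 * 197 = 164.101
0.167 * 139 = 23.213
EU = 164.101 + 23.213
= 187.31


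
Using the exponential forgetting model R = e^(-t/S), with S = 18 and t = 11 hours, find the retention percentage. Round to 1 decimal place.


R = e^(-t/S)
-t/S = -11/18 = -0.611111
R = e^(-0.611111) = 0.542748
Percentage = 0.542748 * 100
= 54.3


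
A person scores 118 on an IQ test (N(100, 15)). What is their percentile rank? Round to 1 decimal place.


z = (IQ - mean) / SD
z = (118 - 100) / 15 = 1.2
Percentile = Phi(1.2) * 100
Phi(1.2) = 0.88493
= 88.5


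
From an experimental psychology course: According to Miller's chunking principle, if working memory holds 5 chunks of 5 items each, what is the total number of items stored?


Total items = chunks * items_per_chunk
= 5 * 5
= 25


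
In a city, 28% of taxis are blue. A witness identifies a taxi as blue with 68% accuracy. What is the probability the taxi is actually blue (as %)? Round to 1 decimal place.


P(blue | says blue) = P(says blue | blue)*P(blue) / [P(says blue | blue)*P(blue) + P(says blue | not blue)*P(not blue)]
Numerator = 0.68 * 0.28 = 0.1904
False identification = 0.32 * 0.72 = 0.2304
P = 0.1904 / (0.1904 + 0.2304)
= 0.1904 / 0.4208
As percentage = 45.2


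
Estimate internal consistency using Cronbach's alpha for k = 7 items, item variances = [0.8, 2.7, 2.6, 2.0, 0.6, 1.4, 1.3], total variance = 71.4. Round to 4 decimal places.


alpha = (k/(k-1)) * (1 - sum(s_i^2)/s_total^2)
sum(item variances) = 11.4
k/(k-1) = 7/6 = 1.166667
1 - 11.4/71.4 = 1 - 0.159664 = 0.840336
alpha = 1.166667 * 0.840336
= 0.9804


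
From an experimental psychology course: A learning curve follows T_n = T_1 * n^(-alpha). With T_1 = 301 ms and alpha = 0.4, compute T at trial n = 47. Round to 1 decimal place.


T_n = 301 * 47^(-0.4)
47^(-0.4) = 0.214368
T_n = 301 * 0.214368
= 64.5 ms


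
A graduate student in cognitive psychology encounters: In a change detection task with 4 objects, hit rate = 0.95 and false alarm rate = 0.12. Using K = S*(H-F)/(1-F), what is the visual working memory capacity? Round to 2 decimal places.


K = S * (H - F) / (1 - F)
H - F = 0.83
1 - F = 0.88
K = 4 * 0.83 / 0.88
= 3.77


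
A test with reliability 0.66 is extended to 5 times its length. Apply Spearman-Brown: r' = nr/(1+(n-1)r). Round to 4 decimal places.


r_new = n*r / (1 + (n-1)*r)
Numerator = 5 * 0.66 = 3.3
Denominator = 1 + 4 * 0.66 = 3.64
r_new = 3.3 / 3.64
= 0.9066


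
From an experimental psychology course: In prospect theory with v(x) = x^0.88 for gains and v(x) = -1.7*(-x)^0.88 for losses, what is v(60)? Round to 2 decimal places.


Since x = 60 >= 0, use v(x) = x^0.88
60^0.88 = 36.709
v(60) = 36.71


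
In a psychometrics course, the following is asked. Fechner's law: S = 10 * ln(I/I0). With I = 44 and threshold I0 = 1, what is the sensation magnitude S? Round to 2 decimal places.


S = 10 * ln(44/1)
I/I0 = 44.0
ln(44.0) = 3.7842
S = 10 * 3.7842
= 37.84


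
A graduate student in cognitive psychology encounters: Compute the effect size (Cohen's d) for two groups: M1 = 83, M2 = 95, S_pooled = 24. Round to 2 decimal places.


Cohen's d = (M1 - M2) / S_pooled
= (83 - 95) / 24
= -12 / 24
= -0.50


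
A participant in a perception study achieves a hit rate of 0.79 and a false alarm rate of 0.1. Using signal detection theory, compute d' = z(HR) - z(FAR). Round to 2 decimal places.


d' = z(HR) - z(FAR)
z(0.79) = 0.8064
z(0.1) = -1.2816
d' = 0.8064 - -1.2816
= 2.09


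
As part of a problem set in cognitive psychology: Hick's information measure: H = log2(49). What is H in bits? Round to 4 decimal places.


H = log2(n)
H = log2(49)
= 5.6147


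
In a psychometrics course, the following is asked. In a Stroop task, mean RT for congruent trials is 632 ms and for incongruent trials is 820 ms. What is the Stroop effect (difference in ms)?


Stroop effect = RT(incongruent) - RT(congruent)
= 820 - 632
= 188 ms


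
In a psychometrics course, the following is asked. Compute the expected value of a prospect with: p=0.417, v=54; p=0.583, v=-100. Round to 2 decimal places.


EU = sum(p_i * v_i)
0.417 * 54 = 22.518
0.583 * -100 = -58.3
EU = 22.518 + -58.3
= -35.78


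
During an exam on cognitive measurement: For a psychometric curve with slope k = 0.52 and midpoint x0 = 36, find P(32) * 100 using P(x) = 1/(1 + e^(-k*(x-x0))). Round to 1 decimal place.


P(x) = 1/(1 + e^(-0.52*(32 - 36)))
Exponent = -0.52 * -4 = 2.08
e^(2.08) = 8.004469
P = 1/(1 + 8.004469) = 0.111056
Percentage = 11.1


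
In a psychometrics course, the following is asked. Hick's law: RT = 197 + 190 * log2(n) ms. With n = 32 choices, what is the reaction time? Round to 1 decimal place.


RT = 197 + 190 * log2(32)
log2(32) = 5.0
RT = 197 + 190 * 5.0
= 197 + 950.0
= 1147.0 ms


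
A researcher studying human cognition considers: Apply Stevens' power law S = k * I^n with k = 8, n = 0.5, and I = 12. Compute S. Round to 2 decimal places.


S = 8 * 12^0.5
12^0.5 = 3.4641
S = 8 * 3.4641
= 27.71


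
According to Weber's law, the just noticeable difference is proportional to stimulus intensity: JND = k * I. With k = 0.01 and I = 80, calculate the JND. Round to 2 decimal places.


JND = k * I
JND = 0.01 * 80
= 0.80


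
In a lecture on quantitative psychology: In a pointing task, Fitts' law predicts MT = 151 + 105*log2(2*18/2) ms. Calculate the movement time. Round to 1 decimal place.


MT = 151 + 105 * log2(2*18/2)
2D/W = 18.0
log2(18.0) = 4.1699
MT = 151 + 105 * 4.1699
= 588.8 ms


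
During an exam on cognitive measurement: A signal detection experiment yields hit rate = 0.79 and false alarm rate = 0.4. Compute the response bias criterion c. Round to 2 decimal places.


c = -0.5 * (z(HR) + z(FAR))
z(0.79) = 0.8064
z(0.4) = -0.2533
c = -0.5 * (0.8064 + -0.2533)
= -0.5 * 0.5531
= -0.28


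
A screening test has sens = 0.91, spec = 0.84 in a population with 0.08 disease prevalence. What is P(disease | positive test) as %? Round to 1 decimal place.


PPV = (sens * prev) / (sens * prev + (1-spec) * (1-prev))
Numerator = 0.91 * 0.08 = 0.0728
P(positive and no disease) = (1 - spec) * (1 - prev) = (1 - 0.84) * (1 - 0.08) = 0.1472
Denominator = 0.0728 + 0.1472 = 0.22
PPV = 0.0728 / 0.22 = 0.330909
As percentage = 33.1


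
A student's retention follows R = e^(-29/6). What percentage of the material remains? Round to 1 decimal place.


R = e^(-t/S)
-t/S = -29/6 = -4.833333
R = e^(-4.833333) = 0.00796
Percentage = 0.00796 * 100
= 0.8


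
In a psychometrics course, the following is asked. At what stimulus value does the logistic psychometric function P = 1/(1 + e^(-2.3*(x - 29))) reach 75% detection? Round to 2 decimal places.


At P = 0.75: 0.75 = 1/(1 + e^(-k*(x-x0)))
Solving: e^(-k*(x-x0)) = 1/3
x = x0 + ln(3)/k
ln(3) = 1.0986
x = 29 + 1.0986/2.3
= 29 + 0.4777
= 29.48


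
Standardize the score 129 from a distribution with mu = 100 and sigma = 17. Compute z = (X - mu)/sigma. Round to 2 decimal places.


z = (X - mu) / sigma
= (129 - 100) / 17
= 29 / 17
= 1.71


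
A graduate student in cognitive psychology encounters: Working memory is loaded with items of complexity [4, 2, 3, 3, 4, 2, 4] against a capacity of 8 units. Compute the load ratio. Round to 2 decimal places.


Total complexity = 4 + 2 + 3 + 3 + 4 + 2 + 4 = 22
Load = total / capacity = 22 / 8
= 2.75


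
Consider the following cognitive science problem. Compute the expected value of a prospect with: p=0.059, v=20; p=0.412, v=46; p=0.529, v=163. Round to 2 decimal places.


EU = sum(p_i * v_i)
0.059 * 20 = 1.18
0.412 * 46 = 18.952
0.529 * 163 = 86.227
EU = 1.18 + 18.952 + 86.227
= 106.36


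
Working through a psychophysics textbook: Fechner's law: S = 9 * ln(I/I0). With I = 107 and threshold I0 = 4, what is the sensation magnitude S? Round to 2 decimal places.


S = 9 * ln(107/4)
I/I0 = 26.75
ln(26.75) = 3.2865
S = 9 * 3.2865
= 29.58


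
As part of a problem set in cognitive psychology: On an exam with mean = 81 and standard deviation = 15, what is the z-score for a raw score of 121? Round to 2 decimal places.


z = (X - mu) / sigma
= (121 - 81) / 15
= 40 / 15
= 2.67


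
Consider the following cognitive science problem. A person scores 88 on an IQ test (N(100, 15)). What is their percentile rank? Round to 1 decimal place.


z = (IQ - mean) / SD
z = (88 - 100) / 15 = -0.8
Percentile = Phi(-0.8) * 100
Phi(-0.8) = 0.211855
= 21.2


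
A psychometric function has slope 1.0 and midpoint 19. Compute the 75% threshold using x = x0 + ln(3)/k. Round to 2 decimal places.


At P = 0.75: 0.75 = 1/(1 + e^(-k*(x-x0)))
Solving: e^(-k*(x-x0)) = 1/3
x = x0 + ln(3)/k
ln(3) = 1.0986
x = 19 + 1.0986/1.0
= 19 + 1.0986
= 20.10


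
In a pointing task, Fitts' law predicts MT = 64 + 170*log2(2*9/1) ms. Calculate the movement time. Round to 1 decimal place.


MT = 64 + 170 * log2(2*9/1)
2D/W = 18.0
log2(18.0) = 4.1699
MT = 64 + 170 * 4.1699
= 772.9 ms


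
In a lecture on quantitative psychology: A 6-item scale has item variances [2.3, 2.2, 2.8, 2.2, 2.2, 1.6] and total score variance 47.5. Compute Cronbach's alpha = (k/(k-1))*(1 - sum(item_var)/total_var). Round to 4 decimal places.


alpha = (k/(k-1)) * (1 - sum(s_i^2)/s_total^2)
sum(item variances) = 13.3
k/(k-1) = 6/5 = 1.2
1 - 13.3/47.5 = 1 - 0.28 = 0.72
alpha = 1.2 * 0.72
= 0.8640


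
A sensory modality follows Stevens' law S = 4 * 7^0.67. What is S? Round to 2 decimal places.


S = 4 * 7^0.67
7^0.67 = 3.6831
S = 4 * 3.6831
= 14.73


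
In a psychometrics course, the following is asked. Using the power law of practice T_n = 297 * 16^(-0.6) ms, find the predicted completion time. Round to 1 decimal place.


T_n = 297 * 16^(-0.6)
16^(-0.6) = 0.189465
T_n = 297 * 0.189465
= 56.3 ms


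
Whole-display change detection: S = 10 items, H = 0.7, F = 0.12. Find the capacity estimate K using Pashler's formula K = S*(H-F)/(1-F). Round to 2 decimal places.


K = S * (H - F) / (1 - F)
H - F = 0.58
1 - F = 0.88
K = 10 * 0.58 / 0.88
= 6.59


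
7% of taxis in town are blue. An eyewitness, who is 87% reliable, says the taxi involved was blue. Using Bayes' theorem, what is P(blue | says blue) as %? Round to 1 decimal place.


P(blue | says blue) = P(says blue | blue)*P(blue) / [P(says blue | blue)*P(blue) + P(says blue | not blue)*P(not blue)]
Numerator = 0.87 * 0.07 = 0.0609
False identification = 0.13 * 0.93 = 0.1209
P = 0.0609 / (0.0609 + 0.1209)
= 0.0609 / 0.1818
As percentage = 33.5


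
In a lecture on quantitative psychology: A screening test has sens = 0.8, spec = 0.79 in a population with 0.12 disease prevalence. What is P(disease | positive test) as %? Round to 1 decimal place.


PPV = (sens * prev) / (sens * prev + (1-spec) * (1-prev))
Numerator = 0.8 * 0.12 = 0.096
P(positive and no disease) = (1 - spec) * (1 - prev) = (1 - 0.79) * (1 - 0.12) = 0.1848
Denominator = 0.096 + 0.1848 = 0.2808
PPV = 0.096 / 0.2808 = 0.34188
As percentage = 34.2


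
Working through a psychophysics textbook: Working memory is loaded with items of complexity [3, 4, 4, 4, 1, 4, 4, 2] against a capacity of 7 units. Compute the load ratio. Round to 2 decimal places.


Total complexity = 3 + 4 + 4 + 4 + 1 + 4 + 4 + 2 = 26
Load = total / capacity = 26 / 7
= 3.71


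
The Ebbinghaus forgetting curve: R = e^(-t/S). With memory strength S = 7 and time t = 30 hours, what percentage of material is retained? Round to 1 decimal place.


R = e^(-t/S)
-t/S = -30/7 = -4.285714
R = e^(-4.285714) = 0.013764
Percentage = 0.013764 * 100
= 1.4


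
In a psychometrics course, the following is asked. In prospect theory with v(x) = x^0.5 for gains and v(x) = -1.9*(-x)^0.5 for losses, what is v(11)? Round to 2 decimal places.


Since x = 11 >= 0, use v(x) = x^0.5
11^0.5 = 3.3166
v(11) = 3.32


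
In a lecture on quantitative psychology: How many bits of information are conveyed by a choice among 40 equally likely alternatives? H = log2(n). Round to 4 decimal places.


H = log2(n)
H = log2(40)
= 5.3219


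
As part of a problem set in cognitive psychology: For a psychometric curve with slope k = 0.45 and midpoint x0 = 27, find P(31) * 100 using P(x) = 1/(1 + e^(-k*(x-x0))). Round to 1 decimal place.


P(x) = 1/(1 + e^(-0.45*(31 - 27)))
Exponent = -0.45 * 4 = -1.8
e^(-1.8) = 0.165299
P = 1/(1 + 0.165299) = 0.858149
Percentage = 85.8
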